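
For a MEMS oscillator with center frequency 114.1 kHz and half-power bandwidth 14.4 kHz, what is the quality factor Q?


Step 1: Q = f0 / bandwidth
Step 2: Q = 114.1 / 14.4
Q = 7.9


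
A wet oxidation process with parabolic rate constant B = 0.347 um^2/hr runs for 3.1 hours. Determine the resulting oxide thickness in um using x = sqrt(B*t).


Step 1: Compute B*t = 0.347 * 3.1 = 1.0757
Step 2: x = sqrt(1.0757)
x = 1.037 um


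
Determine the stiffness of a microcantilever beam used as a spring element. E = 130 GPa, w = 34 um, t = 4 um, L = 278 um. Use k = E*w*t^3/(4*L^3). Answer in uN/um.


Step 1: Convert E to consistent units (1 GPa = 1000 uN/um^2).
E = 130 GPa = 130000 uN/um^2
Step 2: Compute t^3 = 4^3 = 64
Step 3: Compute L^3 = 278^3 = 21484952
Step 4: k = 130000 * 34 * 64 / (4 * 21484952)
k = 3.2916 uN/um


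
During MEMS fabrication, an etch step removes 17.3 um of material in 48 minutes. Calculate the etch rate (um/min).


Step 1: Etch rate = depth / time
Step 2: rate = 17.3 / 48
rate = 0.36 um/min


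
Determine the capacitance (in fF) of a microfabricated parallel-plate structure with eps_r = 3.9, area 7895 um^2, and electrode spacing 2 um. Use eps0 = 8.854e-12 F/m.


Step 1: Convert area to m^2: A = 7895e-12 m^2
Step 2: Convert gap to m: d = 2e-6 m
Step 3: C = eps0 * eps_r * A / d
C = 8.854e-12 * 3.9 * 7895e-12 / 2e-6
Step 4: Convert to fF (multiply by 1e15).
C = 136.31 fF


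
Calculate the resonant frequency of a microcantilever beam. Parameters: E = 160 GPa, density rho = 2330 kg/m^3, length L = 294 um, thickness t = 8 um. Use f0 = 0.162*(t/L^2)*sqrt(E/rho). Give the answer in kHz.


Step 1: Convert units to SI.
t_SI = 8e-6 m, L_SI = 294e-6 m
Step 2: Calculate sqrt(E/rho).
sqrt(160e9 / 2330) = 8286.71 m/s
Step 3: Compute f0.
f0 = 0.162 * 8e-6 / (294e-6)^2 * 8286.71 = 124248.9 Hz = 124.25 kHz


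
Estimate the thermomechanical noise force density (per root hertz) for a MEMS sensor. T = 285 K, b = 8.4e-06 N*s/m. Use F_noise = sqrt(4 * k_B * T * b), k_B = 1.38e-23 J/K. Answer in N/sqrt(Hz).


Step 1: Compute 4 * k_B * T * b
= 4 * 1.38e-23 * 285 * 8.4e-06
= 1.3215e-25 N^2/Hz
Step 2: F_noise = sqrt(1.3215e-25)
F_noise = 3.64e-13 N/sqrt(Hz)


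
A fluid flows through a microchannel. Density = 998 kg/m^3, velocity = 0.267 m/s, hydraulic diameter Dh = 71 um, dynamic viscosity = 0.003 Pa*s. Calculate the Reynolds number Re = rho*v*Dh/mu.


Step 1: Convert Dh to meters: Dh = 71e-6 m
Step 2: Re = rho * v * Dh / mu
Re = 998 * 0.267 * 71e-6 / 0.003
Re = 6.306


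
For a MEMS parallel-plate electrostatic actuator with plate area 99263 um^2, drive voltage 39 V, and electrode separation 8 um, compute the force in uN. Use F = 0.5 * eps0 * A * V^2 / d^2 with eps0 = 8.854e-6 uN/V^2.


Step 1: Identify parameters.
eps0 = 8.854e-6 uN/V^2, A = 99263 um^2, V = 39 V, d = 8 um
Step 2: Compute V^2 = 39^2 = 1521
Step 3: Compute d^2 = 8^2 = 64
Step 4: F = 0.5 * 8.854e-6 * 99263 * 1521 / 64
F = 10.444 uN


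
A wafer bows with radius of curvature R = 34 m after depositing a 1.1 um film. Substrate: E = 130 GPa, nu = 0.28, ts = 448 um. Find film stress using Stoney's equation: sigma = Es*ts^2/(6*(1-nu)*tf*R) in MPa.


Step 1: Compute numerator: Es * ts^2 = 130 * 448^2 = 26091520 (GPa*um^2)
Step 2: Compute denominator (R in um): 6*(1-nu)*tf*R = 6*0.72*1.1*34e6 = 161568000.0 (um^2)
Step 3: sigma (GPa) = 26091520 / 161568000.0 = 1.61489e-01 GPa
Step 4: Convert to MPa (x1000): sigma = 161.5 MPa


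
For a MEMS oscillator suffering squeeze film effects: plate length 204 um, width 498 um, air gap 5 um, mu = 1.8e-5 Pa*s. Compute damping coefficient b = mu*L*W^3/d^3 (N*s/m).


Step 1: Convert to SI.
L = 204e-6 m, W = 498e-6 m, d = 5e-6 m
Step 2: W^3 = (498e-6)^3 = 1.24e-10 m^3
Step 3: d^3 = (5e-6)^3 = 1.25e-16 m^3
Step 4: b = 1.8e-5 * 204e-6 * 1.24e-10 / 1.25e-16
b = 3.63e-03 N*s/m


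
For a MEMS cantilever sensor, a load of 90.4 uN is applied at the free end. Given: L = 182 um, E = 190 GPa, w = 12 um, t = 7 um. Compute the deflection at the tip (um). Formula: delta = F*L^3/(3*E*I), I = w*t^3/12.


Step 1: Calculate the second moment of area.
I = w * t^3 / 12 = 12 * 7^3 / 12 = 343.0 um^4
Step 2: Convert E to consistent units (1 GPa = 1000 uN/um^2).
E = 190 GPa = 190000 uN/um^2
Step 3: Calculate tip deflection.
delta = F * L^3 / (3 * E * I)
delta = 90.4 * 182^3 / (3 * 190000 * 343.0)
delta = 2.7875 um


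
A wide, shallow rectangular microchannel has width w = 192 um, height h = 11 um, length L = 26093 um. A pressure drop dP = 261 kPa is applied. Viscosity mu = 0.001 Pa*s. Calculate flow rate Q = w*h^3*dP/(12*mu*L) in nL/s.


Step 1: Convert all dimensions to SI (meters).
w = 192e-6 m, h = 11e-6 m, L = 26093e-6 m, dP = 261e3 Pa
Step 2: Q = w * h^3 * dP / (12 * mu * L)
Q = 192e-6 * (11e-6)^3 * 261e3 / (12 * 0.001 * 26093e-6) = 2.1301713e-10 m^3/s
Step 3: Convert Q from m^3/s to nL/s (1 m^3 = 1e12 nL, so multiply by 1e12).
Q = 213.017 nL/s


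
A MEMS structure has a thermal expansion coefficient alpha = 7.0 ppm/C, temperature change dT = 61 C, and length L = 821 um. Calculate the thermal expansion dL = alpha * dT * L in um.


Step 1: Convert CTE: alpha = 7.0 ppm/C = 7.0e-6 /C
Step 2: dL = 7.0e-6 * 61 * 821
dL = 0.3506 um


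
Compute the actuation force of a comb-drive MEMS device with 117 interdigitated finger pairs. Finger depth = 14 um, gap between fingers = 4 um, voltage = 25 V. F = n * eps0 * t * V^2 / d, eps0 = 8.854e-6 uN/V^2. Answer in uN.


Step 1: Parameters: n=117, eps0=8.854e-6 uN/V^2, t=14 um, V=25 V, d=4 um
Step 2: V^2 = 625
Step 3: F = 117 * 8.854e-6 * 14 * 625 / 4
F = 2.266 uN


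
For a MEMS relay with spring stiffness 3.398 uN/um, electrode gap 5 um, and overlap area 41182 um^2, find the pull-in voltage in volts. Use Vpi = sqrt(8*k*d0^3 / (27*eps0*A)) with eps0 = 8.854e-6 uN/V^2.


Step 1: Compute numerator: 8 * k * d0^3 = 8 * 3.398 * 5^3 = 3398.0
Step 2: Compute denominator: 27 * eps0 * A = 27 * 8.854e-6 * 41182 = 9.844887
Step 3: Vpi = sqrt(3398.0 / 9.844887)
Vpi = 18.58 V


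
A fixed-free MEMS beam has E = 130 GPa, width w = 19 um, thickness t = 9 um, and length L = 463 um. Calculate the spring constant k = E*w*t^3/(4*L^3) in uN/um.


Step 1: Convert E to consistent units (1 GPa = 1000 uN/um^2).
E = 130 GPa = 130000 uN/um^2
Step 2: Compute t^3 = 9^3 = 729
Step 3: Compute L^3 = 463^3 = 99252847
Step 4: k = 130000 * 19 * 729 / (4 * 99252847)
k = 4.5355 uN/um


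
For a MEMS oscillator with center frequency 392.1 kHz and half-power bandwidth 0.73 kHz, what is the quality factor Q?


Step 1: Q = f0 / bandwidth
Step 2: Q = 392.1 / 0.73
Q = 537.1


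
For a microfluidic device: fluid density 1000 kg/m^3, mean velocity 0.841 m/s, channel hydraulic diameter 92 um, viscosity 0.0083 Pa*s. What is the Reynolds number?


Step 1: Convert Dh to meters: Dh = 92e-6 m
Step 2: Re = rho * v * Dh / mu
Re = 1000 * 0.841 * 92e-6 / 0.0083
Re = 9.322


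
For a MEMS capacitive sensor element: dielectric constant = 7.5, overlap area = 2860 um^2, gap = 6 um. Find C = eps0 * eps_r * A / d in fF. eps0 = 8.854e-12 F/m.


Step 1: Convert area to m^2: A = 2860e-12 m^2
Step 2: Convert gap to m: d = 6e-6 m
Step 3: C = eps0 * eps_r * A / d
C = 8.854e-12 * 7.5 * 2860e-12 / 6e-6
Step 4: Convert to fF (multiply by 1e15).
C = 31.65 fF


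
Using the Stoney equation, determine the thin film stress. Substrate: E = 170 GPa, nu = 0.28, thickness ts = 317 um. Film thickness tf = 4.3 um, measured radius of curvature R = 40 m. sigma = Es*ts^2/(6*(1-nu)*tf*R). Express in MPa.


Step 1: Compute numerator: Es * ts^2 = 170 * 317^2 = 17083130 (GPa*um^2)
Step 2: Compute denominator (R in um): 6*(1-nu)*tf*R = 6*0.72*4.3*40e6 = 743040000.0 (um^2)
Step 3: sigma (GPa) = 17083130 / 743040000.0 = 2.2991e-02 GPa
Step 4: Convert to MPa (x1000): sigma = 23.0 MPa


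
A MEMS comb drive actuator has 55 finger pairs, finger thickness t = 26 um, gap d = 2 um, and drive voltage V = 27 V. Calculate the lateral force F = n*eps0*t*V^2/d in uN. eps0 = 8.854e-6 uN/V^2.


Step 1: Parameters: n=55, eps0=8.854e-6 uN/V^2, t=26 um, V=27 V, d=2 um
Step 2: V^2 = 729
Step 3: F = 55 * 8.854e-6 * 26 * 729 / 2
F = 4.615 uN


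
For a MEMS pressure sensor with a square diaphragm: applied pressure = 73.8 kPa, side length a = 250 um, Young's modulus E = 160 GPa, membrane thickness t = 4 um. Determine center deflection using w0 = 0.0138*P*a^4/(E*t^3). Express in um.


Step 1: Convert pressure to compatible units (E is in GPa, so P in GPa).
P = 73.8 kPa = 73.8e-6 GPa
Step 2: Compute numerator: 0.0138 * P * a^4.
a^4 = 250^4 = 3906250000
numerator = 0.0138 * 73.8e-6 * 3906250000 = 3.97828e+03
Step 3: Compute denominator: E * t^3 = 160 * 4^3 = 10240
Step 4: w0 = numerator / denominator = 3.97828e+03 / 10240 = 0.3885 um


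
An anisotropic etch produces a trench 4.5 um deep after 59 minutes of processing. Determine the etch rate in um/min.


Step 1: Etch rate = depth / time
Step 2: rate = 4.5 / 59
rate = 0.076 um/min


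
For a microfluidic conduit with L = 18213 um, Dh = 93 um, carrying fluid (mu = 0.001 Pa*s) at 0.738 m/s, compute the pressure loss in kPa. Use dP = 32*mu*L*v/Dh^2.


Step 1: Convert to SI: L = 18213e-6 m, Dh = 93e-6 m
Step 2: dP = 32 * 0.001 * 18213e-6 * 0.738 / (93e-6)^2
Step 3: dP = 49730.40 Pa
Step 4: Convert to kPa: dP = 49.73 kPa


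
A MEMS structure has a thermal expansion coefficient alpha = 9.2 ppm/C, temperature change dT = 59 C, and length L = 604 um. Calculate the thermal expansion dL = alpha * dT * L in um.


Step 1: Convert CTE: alpha = 9.2 ppm/C = 9.2e-6 /C
Step 2: dL = 9.2e-6 * 59 * 604
dL = 0.3279 um


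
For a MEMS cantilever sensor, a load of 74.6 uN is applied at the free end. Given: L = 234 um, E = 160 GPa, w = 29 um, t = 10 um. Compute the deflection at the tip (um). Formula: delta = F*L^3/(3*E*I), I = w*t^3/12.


Step 1: Calculate the second moment of area.
I = w * t^3 / 12 = 29 * 10^3 / 12 = 2416.6667 um^4
Step 2: Convert E to consistent units (1 GPa = 1000 uN/um^2).
E = 160 GPa = 160000 uN/um^2
Step 3: Calculate tip deflection.
delta = F * L^3 / (3 * E * I)
delta = 74.6 * 234^3 / (3 * 160000 * 2416.6667)
delta = 0.824 um


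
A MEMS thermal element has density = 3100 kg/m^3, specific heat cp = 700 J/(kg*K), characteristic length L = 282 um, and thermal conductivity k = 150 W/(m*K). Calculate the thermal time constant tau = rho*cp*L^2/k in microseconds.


Step 1: Convert L to m: L = 282e-6 m
Step 2: L^2 = (282e-6)^2 = 7.9524e-08 m^2
Step 3: tau = 3100 * 700 * 7.9524e-08 / 150 = 1.1504472e-03 s
Step 4: Convert to microseconds (multiply by 1e6).
tau = 1150.447 us


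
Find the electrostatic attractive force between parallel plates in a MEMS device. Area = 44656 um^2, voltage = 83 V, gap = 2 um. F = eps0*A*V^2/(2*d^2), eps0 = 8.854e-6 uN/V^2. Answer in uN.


Step 1: Identify parameters.
eps0 = 8.854e-6 uN/V^2, A = 44656 um^2, V = 83 V, d = 2 um
Step 2: Compute V^2 = 83^2 = 6889
Step 3: Compute d^2 = 2^2 = 4
Step 4: F = 0.5 * 8.854e-6 * 44656 * 6889 / 4
F = 340.475 uN


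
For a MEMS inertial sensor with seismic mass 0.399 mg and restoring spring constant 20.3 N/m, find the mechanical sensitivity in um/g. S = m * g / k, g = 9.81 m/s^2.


Step 1: Convert mass: m = 0.399 mg = 3.99e-07 kg
Step 2: S = m * g / k = 3.99e-07 * 9.81 / 20.3
Step 3: S = 1.93e-07 m/g
Step 4: Convert to um/g: S = 0.193 um/g


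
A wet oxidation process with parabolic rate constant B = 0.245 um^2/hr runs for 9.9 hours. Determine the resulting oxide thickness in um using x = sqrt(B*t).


Step 1: Compute B*t = 0.245 * 9.9 = 2.4255
Step 2: x = sqrt(2.4255)
x = 1.557 um


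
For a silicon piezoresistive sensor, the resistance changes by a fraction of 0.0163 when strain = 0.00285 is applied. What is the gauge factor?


Step 1: Identify values.
dR/R = 0.0163, strain = 0.00285
Step 2: GF = (dR/R) / strain = 0.0163 / 0.00285
GF = 5.7


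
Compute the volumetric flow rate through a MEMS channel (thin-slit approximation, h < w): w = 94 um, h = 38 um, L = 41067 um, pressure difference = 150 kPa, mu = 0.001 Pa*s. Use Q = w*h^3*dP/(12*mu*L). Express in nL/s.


Step 1: Convert all dimensions to SI (meters).
w = 94e-6 m, h = 38e-6 m, L = 41067e-6 m, dP = 150e3 Pa
Step 2: Q = w * h^3 * dP / (12 * mu * L)
Q = 94e-6 * (38e-6)^3 * 150e3 / (12 * 0.001 * 41067e-6) = 1.56998563e-09 m^3/s
Step 3: Convert Q from m^3/s to nL/s (1 m^3 = 1e12 nL, so multiply by 1e12).
Q = 1569.986 nL/s


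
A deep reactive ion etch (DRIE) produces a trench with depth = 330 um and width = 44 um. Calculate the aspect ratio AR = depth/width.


Step 1: AR = depth / width
Step 2: AR = 330 / 44
AR = 7.5


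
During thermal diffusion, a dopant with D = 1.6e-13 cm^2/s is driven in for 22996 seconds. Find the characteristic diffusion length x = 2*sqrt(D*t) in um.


Step 1: Compute D*t = 1.6e-13 * 22996 = 3.67936e-09 cm^2
Step 2: sqrt(D*t) = 6.06577e-05 cm
Step 3: x = 2 * 6.06577e-05 cm = 1.213154e-04 cm
Step 4: Convert to um (1 cm = 1e4 um): x = 1.213 um


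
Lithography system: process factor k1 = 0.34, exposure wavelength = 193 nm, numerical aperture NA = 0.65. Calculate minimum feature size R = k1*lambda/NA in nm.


Step 1: Identify values: k1 = 0.34, lambda = 193 nm, NA = 0.65
Step 2: R = k1 * lambda / NA
R = 0.34 * 193 / 0.65
R = 101.0 nm


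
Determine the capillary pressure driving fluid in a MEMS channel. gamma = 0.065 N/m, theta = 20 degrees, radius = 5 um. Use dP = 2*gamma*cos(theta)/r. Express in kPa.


Step 1: cos(20 deg) = 0.9397
Step 2: Convert r to m: r = 5e-6 m
Step 3: dP = 2 * 0.065 * 0.9397 / 5e-6 = 24432.2 Pa
Step 4: Convert Pa to kPa (divide by 1000).
dP = 24.43 kPa


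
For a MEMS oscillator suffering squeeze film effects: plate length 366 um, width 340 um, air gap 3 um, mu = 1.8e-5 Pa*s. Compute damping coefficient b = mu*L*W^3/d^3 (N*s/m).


Step 1: Convert to SI.
L = 366e-6 m, W = 340e-6 m, d = 3e-6 m
Step 2: W^3 = (340e-6)^3 = 3.93e-11 m^3
Step 3: d^3 = (3e-6)^3 = 2.70e-17 m^3
Step 4: b = 1.8e-5 * 366e-6 * 3.93e-11 / 2.70e-17
b = 9.59e-03 N*s/m


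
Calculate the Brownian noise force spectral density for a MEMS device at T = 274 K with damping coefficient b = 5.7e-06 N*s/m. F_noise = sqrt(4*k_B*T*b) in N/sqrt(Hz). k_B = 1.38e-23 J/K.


Step 1: Compute 4 * k_B * T * b
= 4 * 1.38e-23 * 274 * 5.7e-06
= 8.6211e-26 N^2/Hz
Step 2: F_noise = sqrt(8.6211e-26)
F_noise = 2.94e-13 N/sqrt(Hz)


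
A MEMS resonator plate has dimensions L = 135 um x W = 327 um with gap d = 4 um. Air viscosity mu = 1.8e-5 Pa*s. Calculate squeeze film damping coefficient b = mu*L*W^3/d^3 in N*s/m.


Step 1: Convert to SI.
L = 135e-6 m, W = 327e-6 m, d = 4e-6 m
Step 2: W^3 = (327e-6)^3 = 3.50e-11 m^3
Step 3: d^3 = (4e-6)^3 = 6.40e-17 m^3
Step 4: b = 1.8e-5 * 135e-6 * 3.50e-11 / 6.40e-17
b = 1.33e-03 N*s/m


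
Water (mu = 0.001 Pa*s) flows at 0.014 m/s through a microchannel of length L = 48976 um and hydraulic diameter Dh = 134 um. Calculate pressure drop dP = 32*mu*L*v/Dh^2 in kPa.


Step 1: Convert to SI: L = 48976e-6 m, Dh = 134e-6 m
Step 2: dP = 32 * 0.001 * 48976e-6 * 0.014 / (134e-6)^2
Step 3: dP = 1221.95 Pa
Step 4: Convert to kPa: dP = 1.22 kPa


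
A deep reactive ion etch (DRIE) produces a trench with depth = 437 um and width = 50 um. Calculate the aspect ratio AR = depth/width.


Step 1: AR = depth / width
Step 2: AR = 437 / 50
AR = 8.7


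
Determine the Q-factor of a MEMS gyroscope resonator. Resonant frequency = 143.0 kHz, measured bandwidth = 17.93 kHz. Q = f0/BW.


Step 1: Q = f0 / bandwidth
Step 2: Q = 143.0 / 17.93
Q = 8.0


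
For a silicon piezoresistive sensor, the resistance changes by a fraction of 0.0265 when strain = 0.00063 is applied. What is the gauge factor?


Step 1: Identify values.
dR/R = 0.0265, strain = 0.00063
Step 2: GF = (dR/R) / strain = 0.0265 / 0.00063
GF = 42.1


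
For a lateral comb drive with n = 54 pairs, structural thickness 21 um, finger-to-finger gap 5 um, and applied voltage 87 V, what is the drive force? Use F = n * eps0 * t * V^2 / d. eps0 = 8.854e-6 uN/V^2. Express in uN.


Step 1: Parameters: n=54, eps0=8.854e-6 uN/V^2, t=21 um, V=87 V, d=5 um
Step 2: V^2 = 7569
Step 3: F = 54 * 8.854e-6 * 21 * 7569 / 5
F = 15.199 uN


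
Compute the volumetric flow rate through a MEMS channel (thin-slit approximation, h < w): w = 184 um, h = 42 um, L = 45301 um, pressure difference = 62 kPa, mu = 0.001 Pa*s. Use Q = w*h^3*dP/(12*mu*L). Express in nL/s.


Step 1: Convert all dimensions to SI (meters).
w = 184e-6 m, h = 42e-6 m, L = 45301e-6 m, dP = 62e3 Pa
Step 2: Q = w * h^3 * dP / (12 * mu * L)
Q = 184e-6 * (42e-6)^3 * 62e3 / (12 * 0.001 * 45301e-6) = 1.55477786e-09 m^3/s
Step 3: Convert Q from m^3/s to nL/s (1 m^3 = 1e12 nL, so multiply by 1e12).
Q = 1554.778 nL/s


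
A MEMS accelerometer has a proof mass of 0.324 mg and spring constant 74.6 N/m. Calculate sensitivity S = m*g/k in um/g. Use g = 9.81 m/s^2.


Step 1: Convert mass: m = 0.324 mg = 3.24e-07 kg
Step 2: S = m * g / k = 3.24e-07 * 9.81 / 74.6
Step 3: S = 4.26e-08 m/g
Step 4: Convert to um/g: S = 0.043 um/g


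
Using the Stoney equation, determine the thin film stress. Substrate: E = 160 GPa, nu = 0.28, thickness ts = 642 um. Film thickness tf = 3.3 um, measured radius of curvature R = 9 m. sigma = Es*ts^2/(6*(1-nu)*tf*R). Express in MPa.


Step 1: Compute numerator: Es * ts^2 = 160 * 642^2 = 65946240 (GPa*um^2)
Step 2: Compute denominator (R in um): 6*(1-nu)*tf*R = 6*0.72*3.3*9e6 = 128304000.0 (um^2)
Step 3: sigma (GPa) = 65946240 / 128304000.0 = 5.13984e-01 GPa
Step 4: Convert to MPa (x1000): sigma = 514.0 MPa


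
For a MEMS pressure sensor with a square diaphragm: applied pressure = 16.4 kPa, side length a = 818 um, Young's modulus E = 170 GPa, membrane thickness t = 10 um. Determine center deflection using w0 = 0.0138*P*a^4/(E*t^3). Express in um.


Step 1: Convert pressure to compatible units (E is in GPa, so P in GPa).
P = 16.4 kPa = 16.4e-6 GPa
Step 2: Compute numerator: 0.0138 * P * a^4.
a^4 = 818^4 = 447726927376
numerator = 0.0138 * 16.4e-6 * 447726927376 = 1.0133e+05
Step 3: Compute denominator: E * t^3 = 170 * 10^3 = 170000
Step 4: w0 = numerator / denominator = 1.0133e+05 / 170000 = 0.5961 um


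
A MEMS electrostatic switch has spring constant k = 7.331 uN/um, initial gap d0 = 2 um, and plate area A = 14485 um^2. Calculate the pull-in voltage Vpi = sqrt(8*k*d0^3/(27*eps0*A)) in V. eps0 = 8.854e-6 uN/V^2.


Step 1: Compute numerator: 8 * k * d0^3 = 8 * 7.331 * 2^3 = 469.184
Step 2: Compute denominator: 27 * eps0 * A = 27 * 8.854e-6 * 14485 = 3.462755
Step 3: Vpi = sqrt(469.184 / 3.462755)
Vpi = 11.64 V


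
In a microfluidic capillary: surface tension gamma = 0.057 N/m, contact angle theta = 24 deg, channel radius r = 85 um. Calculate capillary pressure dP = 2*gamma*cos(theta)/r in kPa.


Step 1: cos(24 deg) = 0.9135
Step 2: Convert r to m: r = 85e-6 m
Step 3: dP = 2 * 0.057 * 0.9135 / 85e-6 = 1225.2 Pa
Step 4: Convert Pa to kPa (divide by 1000).
dP = 1.23 kPa


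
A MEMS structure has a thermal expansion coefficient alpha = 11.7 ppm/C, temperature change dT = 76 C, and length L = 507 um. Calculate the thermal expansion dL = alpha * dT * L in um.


Step 1: Convert CTE: alpha = 11.7 ppm/C = 11.7e-6 /C
Step 2: dL = 11.7e-6 * 76 * 507
dL = 0.4508 um


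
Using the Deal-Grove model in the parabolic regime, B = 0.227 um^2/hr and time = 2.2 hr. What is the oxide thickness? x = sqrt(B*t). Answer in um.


Step 1: Compute B*t = 0.227 * 2.2 = 0.4994
Step 2: x = sqrt(0.4994)
x = 0.707 um


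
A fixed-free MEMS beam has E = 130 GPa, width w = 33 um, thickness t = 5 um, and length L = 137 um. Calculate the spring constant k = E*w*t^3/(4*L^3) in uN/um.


Step 1: Convert E to consistent units (1 GPa = 1000 uN/um^2).
E = 130 GPa = 130000 uN/um^2
Step 2: Compute t^3 = 5^3 = 125
Step 3: Compute L^3 = 137^3 = 2571353
Step 4: k = 130000 * 33 * 125 / (4 * 2571353)
k = 52.1369 uN/um


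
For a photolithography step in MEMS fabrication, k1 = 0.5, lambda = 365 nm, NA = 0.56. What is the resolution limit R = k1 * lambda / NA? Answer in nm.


Step 1: Identify values: k1 = 0.5, lambda = 365 nm, NA = 0.56
Step 2: R = k1 * lambda / NA
R = 0.5 * 365 / 0.56
R = 325.9 nm


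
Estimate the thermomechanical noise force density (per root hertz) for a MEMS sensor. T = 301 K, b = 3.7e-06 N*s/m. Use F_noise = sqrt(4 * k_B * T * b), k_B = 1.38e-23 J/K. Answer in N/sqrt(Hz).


Step 1: Compute 4 * k_B * T * b
= 4 * 1.38e-23 * 301 * 3.7e-06
= 6.1476e-26 N^2/Hz
Step 2: F_noise = sqrt(6.1476e-26)
F_noise = 2.48e-13 N/sqrt(Hz)


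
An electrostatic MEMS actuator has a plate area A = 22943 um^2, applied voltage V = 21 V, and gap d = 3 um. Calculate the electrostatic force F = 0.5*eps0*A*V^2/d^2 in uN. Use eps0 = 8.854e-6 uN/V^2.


Step 1: Identify parameters.
eps0 = 8.854e-6 uN/V^2, A = 22943 um^2, V = 21 V, d = 3 um
Step 2: Compute V^2 = 21^2 = 441
Step 3: Compute d^2 = 3^2 = 9
Step 4: F = 0.5 * 8.854e-6 * 22943 * 441 / 9
F = 4.977 uN


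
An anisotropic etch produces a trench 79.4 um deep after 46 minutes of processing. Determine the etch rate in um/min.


Step 1: Etch rate = depth / time
Step 2: rate = 79.4 / 46
rate = 1.726 um/min


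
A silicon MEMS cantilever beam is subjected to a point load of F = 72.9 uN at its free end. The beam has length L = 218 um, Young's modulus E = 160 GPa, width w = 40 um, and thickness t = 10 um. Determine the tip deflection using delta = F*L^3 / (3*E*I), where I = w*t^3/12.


Step 1: Calculate the second moment of area.
I = w * t^3 / 12 = 40 * 10^3 / 12 = 3333.3333 um^4
Step 2: Convert E to consistent units (1 GPa = 1000 uN/um^2).
E = 160 GPa = 160000 uN/um^2
Step 3: Calculate tip deflection.
delta = F * L^3 / (3 * E * I)
delta = 72.9 * 218^3 / (3 * 160000 * 3333.3333)
delta = 0.472 um


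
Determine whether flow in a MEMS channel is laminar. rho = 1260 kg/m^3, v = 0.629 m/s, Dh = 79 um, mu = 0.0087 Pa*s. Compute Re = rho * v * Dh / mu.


Step 1: Convert Dh to meters: Dh = 79e-6 m
Step 2: Re = rho * v * Dh / mu
Re = 1260 * 0.629 * 79e-6 / 0.0087
Re = 7.197
Since Re = 7.197 is below ~2300, the flow is laminar.


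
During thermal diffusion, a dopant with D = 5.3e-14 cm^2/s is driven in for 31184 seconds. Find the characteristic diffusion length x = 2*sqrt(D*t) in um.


Step 1: Compute D*t = 5.3e-14 * 31184 = 1.652752e-09 cm^2
Step 2: sqrt(D*t) = 4.0654e-05 cm
Step 3: x = 2 * 4.0654e-05 cm = 8.1308e-05 cm
Step 4: Convert to um (1 cm = 1e4 um): x = 0.813 um


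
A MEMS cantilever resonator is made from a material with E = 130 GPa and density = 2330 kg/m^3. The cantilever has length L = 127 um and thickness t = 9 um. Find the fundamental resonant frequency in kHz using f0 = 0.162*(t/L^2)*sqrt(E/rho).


Step 1: Convert units to SI.
t_SI = 9e-6 m, L_SI = 127e-6 m
Step 2: Calculate sqrt(E/rho).
sqrt(130e9 / 2330) = 7469.54 m/s
Step 3: Compute f0.
f0 = 0.162 * 9e-6 / (127e-6)^2 * 7469.54 = 675217.9 Hz = 675.22 kHz


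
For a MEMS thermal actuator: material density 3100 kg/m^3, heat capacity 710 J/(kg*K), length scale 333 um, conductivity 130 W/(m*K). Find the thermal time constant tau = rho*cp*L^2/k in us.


Step 1: Convert L to m: L = 333e-6 m
Step 2: L^2 = (333e-6)^2 = 1.10889e-07 m^2
Step 3: tau = 3100 * 710 * 1.10889e-07 / 130 = 1.87743607e-03 s
Step 4: Convert to microseconds (multiply by 1e6).
tau = 1877.436 us


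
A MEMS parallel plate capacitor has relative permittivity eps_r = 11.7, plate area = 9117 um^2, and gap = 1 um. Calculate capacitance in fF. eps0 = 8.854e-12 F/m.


Step 1: Convert area to m^2: A = 9117e-12 m^2
Step 2: Convert gap to m: d = 1e-6 m
Step 3: C = eps0 * eps_r * A / d
C = 8.854e-12 * 11.7 * 9117e-12 / 1e-6
Step 4: Convert to fF (multiply by 1e15).
C = 944.45 fF


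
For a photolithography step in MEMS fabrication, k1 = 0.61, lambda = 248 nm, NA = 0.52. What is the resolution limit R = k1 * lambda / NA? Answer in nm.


Step 1: Identify values: k1 = 0.61, lambda = 248 nm, NA = 0.52
Step 2: R = k1 * lambda / NA
R = 0.61 * 248 / 0.52
R = 290.9 nm


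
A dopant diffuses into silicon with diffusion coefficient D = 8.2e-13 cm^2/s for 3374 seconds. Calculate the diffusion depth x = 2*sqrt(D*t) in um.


Step 1: Compute D*t = 8.2e-13 * 3374 = 2.76668e-09 cm^2
Step 2: sqrt(D*t) = 5.25992e-05 cm
Step 3: x = 2 * 5.25992e-05 cm = 1.051984e-04 cm
Step 4: Convert to um (1 cm = 1e4 um): x = 1.052 um


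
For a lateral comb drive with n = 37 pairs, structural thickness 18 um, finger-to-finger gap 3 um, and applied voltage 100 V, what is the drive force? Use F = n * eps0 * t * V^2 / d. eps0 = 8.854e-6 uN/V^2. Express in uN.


Step 1: Parameters: n=37, eps0=8.854e-6 uN/V^2, t=18 um, V=100 V, d=3 um
Step 2: V^2 = 10000
Step 3: F = 37 * 8.854e-6 * 18 * 10000 / 3
F = 19.656 uN


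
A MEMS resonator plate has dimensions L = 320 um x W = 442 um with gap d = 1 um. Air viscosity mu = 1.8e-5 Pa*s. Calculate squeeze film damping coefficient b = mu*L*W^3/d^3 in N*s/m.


Step 1: Convert to SI.
L = 320e-6 m, W = 442e-6 m, d = 1e-6 m
Step 2: W^3 = (442e-6)^3 = 8.64e-11 m^3
Step 3: d^3 = (1e-6)^3 = 1.00e-18 m^3
Step 4: b = 1.8e-5 * 320e-6 * 8.64e-11 / 1.00e-18
b = 4.97e-01 N*s/m


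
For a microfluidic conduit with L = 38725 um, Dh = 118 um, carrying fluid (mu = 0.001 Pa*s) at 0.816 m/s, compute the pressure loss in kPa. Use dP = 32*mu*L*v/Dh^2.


Step 1: Convert to SI: L = 38725e-6 m, Dh = 118e-6 m
Step 2: dP = 32 * 0.001 * 38725e-6 * 0.816 / (118e-6)^2
Step 3: dP = 72621.89 Pa
Step 4: Convert to kPa: dP = 72.62 kPa


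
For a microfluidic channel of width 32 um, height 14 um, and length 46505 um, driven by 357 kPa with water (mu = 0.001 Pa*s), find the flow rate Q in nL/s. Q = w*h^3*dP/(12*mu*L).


Step 1: Convert all dimensions to SI (meters).
w = 32e-6 m, h = 14e-6 m, L = 46505e-6 m, dP = 357e3 Pa
Step 2: Q = w * h^3 * dP / (12 * mu * L)
Q = 32e-6 * (14e-6)^3 * 357e3 / (12 * 0.001 * 46505e-6) = 5.61722e-11 m^3/s
Step 3: Convert Q from m^3/s to nL/s (1 m^3 = 1e12 nL, so multiply by 1e12).
Q = 56.172 nL/s


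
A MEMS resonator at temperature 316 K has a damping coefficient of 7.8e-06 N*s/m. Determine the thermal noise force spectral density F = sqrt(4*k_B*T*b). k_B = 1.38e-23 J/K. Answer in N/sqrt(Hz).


Step 1: Compute 4 * k_B * T * b
= 4 * 1.38e-23 * 316 * 7.8e-06
= 1.3606e-25 N^2/Hz
Step 2: F_noise = sqrt(1.3606e-25)
F_noise = 3.69e-13 N/sqrt(Hz)


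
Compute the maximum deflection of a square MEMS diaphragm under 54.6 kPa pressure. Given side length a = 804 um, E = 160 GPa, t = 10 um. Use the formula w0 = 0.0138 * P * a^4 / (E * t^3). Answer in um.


Step 1: Convert pressure to compatible units (E is in GPa, so P in GPa).
P = 54.6 kPa = 54.6e-6 GPa
Step 2: Compute numerator: 0.0138 * P * a^4.
a^4 = 804^4 = 417853645056
numerator = 0.0138 * 54.6e-6 * 417853645056 = 3.148444e+05
Step 3: Compute denominator: E * t^3 = 160 * 10^3 = 160000
Step 4: w0 = numerator / denominator = 3.148444e+05 / 160000 = 1.9678 um


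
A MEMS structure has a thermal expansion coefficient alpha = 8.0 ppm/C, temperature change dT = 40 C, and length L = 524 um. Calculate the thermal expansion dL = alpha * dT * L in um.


Step 1: Convert CTE: alpha = 8.0 ppm/C = 8.0e-6 /C
Step 2: dL = 8.0e-6 * 40 * 524
dL = 0.1677 um


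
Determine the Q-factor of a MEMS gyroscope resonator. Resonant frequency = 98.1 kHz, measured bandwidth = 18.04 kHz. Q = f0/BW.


Step 1: Q = f0 / bandwidth
Step 2: Q = 98.1 / 18.04
Q = 5.4


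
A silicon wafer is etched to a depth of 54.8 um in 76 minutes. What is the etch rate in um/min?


Step 1: Etch rate = depth / time
Step 2: rate = 54.8 / 76
rate = 0.721 um/min


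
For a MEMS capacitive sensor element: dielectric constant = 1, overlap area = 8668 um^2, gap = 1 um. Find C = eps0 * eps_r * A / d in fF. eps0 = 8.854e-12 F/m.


Step 1: Convert area to m^2: A = 8668e-12 m^2
Step 2: Convert gap to m: d = 1e-6 m
Step 3: C = eps0 * eps_r * A / d
C = 8.854e-12 * 1 * 8668e-12 / 1e-6
Step 4: Convert to fF (multiply by 1e15).
C = 76.75 fF


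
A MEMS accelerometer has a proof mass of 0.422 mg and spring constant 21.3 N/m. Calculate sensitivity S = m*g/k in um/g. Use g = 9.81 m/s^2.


Step 1: Convert mass: m = 0.422 mg = 4.22e-07 kg
Step 2: S = m * g / k = 4.22e-07 * 9.81 / 21.3
Step 3: S = 1.94e-07 m/g
Step 4: Convert to um/g: S = 0.194 um/g


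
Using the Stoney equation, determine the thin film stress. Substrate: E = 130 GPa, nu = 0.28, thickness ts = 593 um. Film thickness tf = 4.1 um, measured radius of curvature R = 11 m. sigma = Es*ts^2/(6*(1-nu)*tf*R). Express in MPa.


Step 1: Compute numerator: Es * ts^2 = 130 * 593^2 = 45714370 (GPa*um^2)
Step 2: Compute denominator (R in um): 6*(1-nu)*tf*R = 6*0.72*4.1*11e6 = 194832000.0 (um^2)
Step 3: sigma (GPa) = 45714370 / 194832000.0 = 2.34635e-01 GPa
Step 4: Convert to MPa (x1000): sigma = 234.6 MPa


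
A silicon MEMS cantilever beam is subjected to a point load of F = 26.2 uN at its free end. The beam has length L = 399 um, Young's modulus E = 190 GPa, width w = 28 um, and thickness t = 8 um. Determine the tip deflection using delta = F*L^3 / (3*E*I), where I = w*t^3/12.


Step 1: Calculate the second moment of area.
I = w * t^3 / 12 = 28 * 8^3 / 12 = 1194.6667 um^4
Step 2: Convert E to consistent units (1 GPa = 1000 uN/um^2).
E = 190 GPa = 190000 uN/um^2
Step 3: Calculate tip deflection.
delta = F * L^3 / (3 * E * I)
delta = 26.2 * 399^3 / (3 * 190000 * 1194.6667)
delta = 2.444 um


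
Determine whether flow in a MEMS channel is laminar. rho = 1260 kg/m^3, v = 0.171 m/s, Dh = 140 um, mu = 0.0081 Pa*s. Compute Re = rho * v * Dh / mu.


Step 1: Convert Dh to meters: Dh = 140e-6 m
Step 2: Re = rho * v * Dh / mu
Re = 1260 * 0.171 * 140e-6 / 0.0081
Re = 3.724
Since Re = 3.724 is below ~2300, the flow is laminar.


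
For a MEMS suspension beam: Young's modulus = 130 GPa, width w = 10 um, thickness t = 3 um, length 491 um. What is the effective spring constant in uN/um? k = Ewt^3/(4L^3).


Step 1: Convert E to consistent units (1 GPa = 1000 uN/um^2).
E = 130 GPa = 130000 uN/um^2
Step 2: Compute t^3 = 3^3 = 27
Step 3: Compute L^3 = 491^3 = 118370771
Step 4: k = 130000 * 10 * 27 / (4 * 118370771)
k = 0.0741 uN/um


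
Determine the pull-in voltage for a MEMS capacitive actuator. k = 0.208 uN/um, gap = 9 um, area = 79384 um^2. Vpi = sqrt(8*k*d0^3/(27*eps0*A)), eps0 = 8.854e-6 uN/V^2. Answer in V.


Step 1: Compute numerator: 8 * k * d0^3 = 8 * 0.208 * 9^3 = 1213.056
Step 2: Compute denominator: 27 * eps0 * A = 27 * 8.854e-6 * 79384 = 18.97738
Step 3: Vpi = sqrt(1213.056 / 18.97738)
Vpi = 8.0 V


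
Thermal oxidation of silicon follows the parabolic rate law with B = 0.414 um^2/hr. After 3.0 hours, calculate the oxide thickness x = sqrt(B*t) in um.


Step 1: Compute B*t = 0.414 * 3.0 = 1.242
Step 2: x = sqrt(1.242)
x = 1.114 um


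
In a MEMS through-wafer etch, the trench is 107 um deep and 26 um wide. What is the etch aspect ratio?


Step 1: AR = depth / width
Step 2: AR = 107 / 26
AR = 4.1


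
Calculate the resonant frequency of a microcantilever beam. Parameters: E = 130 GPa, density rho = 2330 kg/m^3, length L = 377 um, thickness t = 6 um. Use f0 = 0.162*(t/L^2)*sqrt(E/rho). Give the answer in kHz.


Step 1: Convert units to SI.
t_SI = 6e-6 m, L_SI = 377e-6 m
Step 2: Calculate sqrt(E/rho).
sqrt(130e9 / 2330) = 7469.54 m/s
Step 3: Compute f0.
f0 = 0.162 * 6e-6 / (377e-6)^2 * 7469.54 = 51083.1 Hz = 51.08 kHz


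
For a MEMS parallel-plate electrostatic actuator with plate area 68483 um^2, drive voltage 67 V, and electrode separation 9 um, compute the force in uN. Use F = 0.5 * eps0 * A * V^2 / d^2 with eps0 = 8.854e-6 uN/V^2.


Step 1: Identify parameters.
eps0 = 8.854e-6 uN/V^2, A = 68483 um^2, V = 67 V, d = 9 um
Step 2: Compute V^2 = 67^2 = 4489
Step 3: Compute d^2 = 9^2 = 81
Step 4: F = 0.5 * 8.854e-6 * 68483 * 4489 / 81
F = 16.802 uN


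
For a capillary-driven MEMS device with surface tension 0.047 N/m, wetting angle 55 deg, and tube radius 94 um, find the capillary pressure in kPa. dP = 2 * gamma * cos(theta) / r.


Step 1: cos(55 deg) = 0.5736
Step 2: Convert r to m: r = 94e-6 m
Step 3: dP = 2 * 0.047 * 0.5736 / 94e-6 = 573.6 Pa
Step 4: Convert Pa to kPa (divide by 1000).
dP = 0.57 kPa


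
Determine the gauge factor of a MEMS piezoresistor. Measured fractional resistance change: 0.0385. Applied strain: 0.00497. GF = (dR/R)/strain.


Step 1: Identify values.
dR/R = 0.0385, strain = 0.00497
Step 2: GF = (dR/R) / strain = 0.0385 / 0.00497
GF = 7.7


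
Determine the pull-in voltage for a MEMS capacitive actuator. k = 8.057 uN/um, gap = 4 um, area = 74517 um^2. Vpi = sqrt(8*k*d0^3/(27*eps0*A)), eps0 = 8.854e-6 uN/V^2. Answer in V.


Step 1: Compute numerator: 8 * k * d0^3 = 8 * 8.057 * 4^3 = 4125.184
Step 2: Compute denominator: 27 * eps0 * A = 27 * 8.854e-6 * 74517 = 17.813885
Step 3: Vpi = sqrt(4125.184 / 17.813885)
Vpi = 15.22 V


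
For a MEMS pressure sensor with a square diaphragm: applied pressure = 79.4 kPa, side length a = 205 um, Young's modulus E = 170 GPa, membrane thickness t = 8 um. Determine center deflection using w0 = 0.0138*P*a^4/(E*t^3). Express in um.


Step 1: Convert pressure to compatible units (E is in GPa, so P in GPa).
P = 79.4 kPa = 79.4e-6 GPa
Step 2: Compute numerator: 0.0138 * P * a^4.
a^4 = 205^4 = 1766100625
numerator = 0.0138 * 79.4e-6 * 1766100625 = 1.9352e+03
Step 3: Compute denominator: E * t^3 = 170 * 8^3 = 87040
Step 4: w0 = numerator / denominator = 1.9352e+03 / 87040 = 0.0222 um


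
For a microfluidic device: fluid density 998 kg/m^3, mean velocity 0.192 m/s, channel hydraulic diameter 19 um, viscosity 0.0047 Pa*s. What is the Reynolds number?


Step 1: Convert Dh to meters: Dh = 19e-6 m
Step 2: Re = rho * v * Dh / mu
Re = 998 * 0.192 * 19e-6 / 0.0047
Re = 0.775


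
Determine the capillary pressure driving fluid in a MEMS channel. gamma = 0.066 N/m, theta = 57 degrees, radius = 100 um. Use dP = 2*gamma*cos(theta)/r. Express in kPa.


Step 1: cos(57 deg) = 0.5446
Step 2: Convert r to m: r = 100e-6 m
Step 3: dP = 2 * 0.066 * 0.5446 / 100e-6 = 718.9 Pa
Step 4: Convert Pa to kPa (divide by 1000).
dP = 0.72 kPa


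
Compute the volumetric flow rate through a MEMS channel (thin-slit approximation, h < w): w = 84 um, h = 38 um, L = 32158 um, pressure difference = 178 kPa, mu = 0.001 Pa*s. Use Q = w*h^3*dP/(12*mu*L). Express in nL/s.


Step 1: Convert all dimensions to SI (meters).
w = 84e-6 m, h = 38e-6 m, L = 32158e-6 m, dP = 178e3 Pa
Step 2: Q = w * h^3 * dP / (12 * mu * L)
Q = 84e-6 * (38e-6)^3 * 178e3 / (12 * 0.001 * 32158e-6) = 2.12608098e-09 m^3/s
Step 3: Convert Q from m^3/s to nL/s (1 m^3 = 1e12 nL, so multiply by 1e12).
Q = 2126.081 nL/s


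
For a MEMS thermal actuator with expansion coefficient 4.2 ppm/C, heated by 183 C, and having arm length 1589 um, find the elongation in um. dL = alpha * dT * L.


Step 1: Convert CTE: alpha = 4.2 ppm/C = 4.2e-6 /C
Step 2: dL = 4.2e-6 * 183 * 1589
dL = 1.2213 um


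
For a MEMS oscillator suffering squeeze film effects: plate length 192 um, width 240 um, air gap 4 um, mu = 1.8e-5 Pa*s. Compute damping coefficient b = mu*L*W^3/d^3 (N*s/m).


Step 1: Convert to SI.
L = 192e-6 m, W = 240e-6 m, d = 4e-6 m
Step 2: W^3 = (240e-6)^3 = 1.38e-11 m^3
Step 3: d^3 = (4e-6)^3 = 6.40e-17 m^3
Step 4: b = 1.8e-5 * 192e-6 * 1.38e-11 / 6.40e-17
b = 7.46e-04 N*s/m


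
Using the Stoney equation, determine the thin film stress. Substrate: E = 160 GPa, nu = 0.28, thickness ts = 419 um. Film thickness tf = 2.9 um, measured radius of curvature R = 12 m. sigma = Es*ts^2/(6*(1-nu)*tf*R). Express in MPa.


Step 1: Compute numerator: Es * ts^2 = 160 * 419^2 = 28089760 (GPa*um^2)
Step 2: Compute denominator (R in um): 6*(1-nu)*tf*R = 6*0.72*2.9*12e6 = 150336000.0 (um^2)
Step 3: sigma (GPa) = 28089760 / 150336000.0 = 1.86847e-01 GPa
Step 4: Convert to MPa (x1000): sigma = 186.8 MPa


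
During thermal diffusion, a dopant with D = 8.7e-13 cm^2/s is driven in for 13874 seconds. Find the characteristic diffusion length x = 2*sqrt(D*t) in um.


Step 1: Compute D*t = 8.7e-13 * 13874 = 1.207038e-08 cm^2
Step 2: sqrt(D*t) = 1.09865e-04 cm
Step 3: x = 2 * 1.09865e-04 cm = 2.1973e-04 cm
Step 4: Convert to um (1 cm = 1e4 um): x = 2.197 um


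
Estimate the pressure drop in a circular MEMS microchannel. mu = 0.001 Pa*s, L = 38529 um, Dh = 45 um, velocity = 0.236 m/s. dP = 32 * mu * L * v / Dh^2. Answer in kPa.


Step 1: Convert to SI: L = 38529e-6 m, Dh = 45e-6 m
Step 2: dP = 32 * 0.001 * 38529e-6 * 0.236 / (45e-6)^2
Step 3: dP = 143689.39 Pa
Step 4: Convert to kPa: dP = 143.69 kPa


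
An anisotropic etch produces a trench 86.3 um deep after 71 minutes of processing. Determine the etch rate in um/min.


Step 1: Etch rate = depth / time
Step 2: rate = 86.3 / 71
rate = 1.215 um/min


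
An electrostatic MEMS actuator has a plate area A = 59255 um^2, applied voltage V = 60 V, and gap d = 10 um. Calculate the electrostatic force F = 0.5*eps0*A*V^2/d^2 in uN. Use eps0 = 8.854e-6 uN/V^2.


Step 1: Identify parameters.
eps0 = 8.854e-6 uN/V^2, A = 59255 um^2, V = 60 V, d = 10 um
Step 2: Compute V^2 = 60^2 = 3600
Step 3: Compute d^2 = 10^2 = 100
Step 4: F = 0.5 * 8.854e-6 * 59255 * 3600 / 100
F = 9.444 uN


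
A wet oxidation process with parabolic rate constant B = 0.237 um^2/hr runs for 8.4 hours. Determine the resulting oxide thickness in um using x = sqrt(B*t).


Step 1: Compute B*t = 0.237 * 8.4 = 1.9908
Step 2: x = sqrt(1.9908)
x = 1.411 um


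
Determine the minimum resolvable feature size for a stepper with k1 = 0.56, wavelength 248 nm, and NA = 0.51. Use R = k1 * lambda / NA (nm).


Step 1: Identify values: k1 = 0.56, lambda = 248 nm, NA = 0.51
Step 2: R = k1 * lambda / NA
R = 0.56 * 248 / 0.51
R = 272.3 nm


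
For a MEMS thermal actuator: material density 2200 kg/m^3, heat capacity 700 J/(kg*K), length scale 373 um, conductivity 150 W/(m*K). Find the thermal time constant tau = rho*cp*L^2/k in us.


Step 1: Convert L to m: L = 373e-6 m
Step 2: L^2 = (373e-6)^2 = 1.39129e-07 m^2
Step 3: tau = 2200 * 700 * 1.39129e-07 / 150 = 1.42839107e-03 s
Step 4: Convert to microseconds (multiply by 1e6).
tau = 1428.391 us


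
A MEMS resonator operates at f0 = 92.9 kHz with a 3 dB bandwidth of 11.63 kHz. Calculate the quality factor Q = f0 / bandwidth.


Step 1: Q = f0 / bandwidth
Step 2: Q = 92.9 / 11.63
Q = 8.0


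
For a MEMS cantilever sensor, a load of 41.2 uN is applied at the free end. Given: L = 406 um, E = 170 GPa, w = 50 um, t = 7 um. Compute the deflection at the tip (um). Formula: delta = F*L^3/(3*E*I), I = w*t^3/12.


Step 1: Calculate the second moment of area.
I = w * t^3 / 12 = 50 * 7^3 / 12 = 1429.1667 um^4
Step 2: Convert E to consistent units (1 GPa = 1000 uN/um^2).
E = 170 GPa = 170000 uN/um^2
Step 3: Calculate tip deflection.
delta = F * L^3 / (3 * E * I)
delta = 41.2 * 406^3 / (3 * 170000 * 1429.1667)
delta = 3.7829 um


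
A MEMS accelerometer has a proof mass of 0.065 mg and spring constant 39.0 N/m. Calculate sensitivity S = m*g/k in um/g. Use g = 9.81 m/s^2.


Step 1: Convert mass: m = 0.065 mg = 6.50e-08 kg
Step 2: S = m * g / k = 6.50e-08 * 9.81 / 39.0
Step 3: S = 1.64e-08 m/g
Step 4: Convert to um/g: S = 0.016 um/g


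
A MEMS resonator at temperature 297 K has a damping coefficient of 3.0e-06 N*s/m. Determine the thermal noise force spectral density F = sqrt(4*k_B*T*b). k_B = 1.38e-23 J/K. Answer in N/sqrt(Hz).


Step 1: Compute 4 * k_B * T * b
= 4 * 1.38e-23 * 297 * 3.0e-06
= 4.9183e-26 N^2/Hz
Step 2: F_noise = sqrt(4.9183e-26)
F_noise = 2.22e-13 N/sqrt(Hz)


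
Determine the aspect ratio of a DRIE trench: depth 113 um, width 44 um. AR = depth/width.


Step 1: AR = depth / width
Step 2: AR = 113 / 44
AR = 2.6


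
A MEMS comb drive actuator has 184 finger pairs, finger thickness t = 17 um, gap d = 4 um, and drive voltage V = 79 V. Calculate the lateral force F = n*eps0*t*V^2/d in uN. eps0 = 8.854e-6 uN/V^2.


Step 1: Parameters: n=184, eps0=8.854e-6 uN/V^2, t=17 um, V=79 V, d=4 um
Step 2: V^2 = 6241
Step 3: F = 184 * 8.854e-6 * 17 * 6241 / 4
F = 43.212 uN
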